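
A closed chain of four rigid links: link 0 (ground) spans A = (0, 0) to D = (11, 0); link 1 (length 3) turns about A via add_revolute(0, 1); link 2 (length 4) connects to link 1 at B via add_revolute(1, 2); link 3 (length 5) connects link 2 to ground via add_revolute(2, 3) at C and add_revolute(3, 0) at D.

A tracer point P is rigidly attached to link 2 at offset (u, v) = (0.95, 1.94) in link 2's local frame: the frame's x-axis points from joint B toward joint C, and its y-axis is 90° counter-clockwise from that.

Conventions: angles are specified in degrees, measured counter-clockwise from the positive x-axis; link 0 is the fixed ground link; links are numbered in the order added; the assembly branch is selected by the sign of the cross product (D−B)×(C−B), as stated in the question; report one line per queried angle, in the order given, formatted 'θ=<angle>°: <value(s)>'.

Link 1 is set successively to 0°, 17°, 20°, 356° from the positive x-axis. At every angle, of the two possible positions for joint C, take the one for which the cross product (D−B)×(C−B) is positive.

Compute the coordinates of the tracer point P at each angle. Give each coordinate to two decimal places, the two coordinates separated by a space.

A=(0,0), D=(11.00,0)
θ=0°: B = A + 3.00·(cos0°, sin0°) = (3.0000, 0.0000)
θ=0°: |BD| = 8.0000
θ=0°: circle(B,4.00) ∩ circle(D,5.00): a=3.4375, h=2.0454
θ=0°:   candidates: C₊=(6.4375,2.0454) cross=16.363; C₋=(6.4375,-2.0454) cross=-16.363
θ=0°:   branch + wants cross > 0 → take C=(6.4375,2.0454) (cross=16.363)
θ=0°: ex = (C−B)/|BC| = (0.8594,0.5113); ey = (-0.5113,0.8594)
θ=0°: P = B + 0.95·ex + 1.94·ey = (2.8244,2.1530)
θ=17°: B = A + 3.00·(cos17°, sin17°) = (2.8689, 0.8771)
θ=17°: |BD| = 8.1783
θ=17°: circle(B,4.00) ∩ circle(D,5.00): a=3.5389, h=1.8645
θ=17°:   candidates: C₊=(6.5874,2.3513) cross=15.248; C₋=(6.1874,-1.3561) cross=-15.248
θ=17°:   branch + wants cross > 0 → take C=(6.5874,2.3513) (cross=15.248)
θ=17°: ex = (C−B)/|BC| = (0.9296,0.3685); ey = (-0.3685,0.9296)
θ=17°: P = B + 0.95·ex + 1.94·ey = (3.0371,3.0307)
θ=20°: B = A + 3.00·(cos20°, sin20°) = (2.8191, 1.0261)
θ=20°: |BD| = 8.2450
θ=20°: circle(B,4.00) ∩ circle(D,5.00): a=3.5767, h=1.7908
θ=20°:   candidates: C₊=(6.5909,2.3579) cross=14.765; C₋=(6.1451,-1.1960) cross=-14.765
θ=20°:   branch + wants cross > 0 → take C=(6.5909,2.3579) (cross=14.765)
θ=20°: ex = (C−B)/|BC| = (0.9429,0.3329); ey = (-0.3329,0.9429)
θ=20°: P = B + 0.95·ex + 1.94·ey = (3.0690,3.1717)
θ=356°: B = A + 3.00·(cos356°, sin356°) = (2.9927, -0.2093)
θ=356°: |BD| = 8.0100
θ=356°: circle(B,4.00) ∩ circle(D,5.00): a=3.4432, h=2.0357
θ=356°:   candidates: C₊=(6.3816,1.9157) cross=16.306; C₋=(6.4879,-2.1543) cross=-16.306
θ=356°:   branch + wants cross > 0 → take C=(6.3816,1.9157) (cross=16.306)
θ=356°: ex = (C−B)/|BC| = (0.8472,0.5312); ey = (-0.5312,0.8472)
θ=356°: P = B + 0.95·ex + 1.94·ey = (2.7669,1.9390)

θ=0°: 2.82 2.15
θ=17°: 3.04 3.03
θ=20°: 3.07 3.17
θ=356°: 2.77 1.94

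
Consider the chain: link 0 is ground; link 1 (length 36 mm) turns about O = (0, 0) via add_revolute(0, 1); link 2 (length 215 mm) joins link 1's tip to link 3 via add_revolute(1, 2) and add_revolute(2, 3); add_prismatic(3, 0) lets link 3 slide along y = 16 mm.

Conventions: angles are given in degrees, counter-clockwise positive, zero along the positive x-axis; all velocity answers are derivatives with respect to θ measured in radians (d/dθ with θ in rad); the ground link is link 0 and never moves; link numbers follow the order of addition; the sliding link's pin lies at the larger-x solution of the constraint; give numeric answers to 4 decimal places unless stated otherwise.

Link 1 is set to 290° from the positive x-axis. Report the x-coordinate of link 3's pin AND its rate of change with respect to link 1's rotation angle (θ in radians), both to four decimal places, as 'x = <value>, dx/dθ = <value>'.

geometry: r = 36 mm, L = 215 mm, e = 16 mm
crank pin P = (r cos θ, r sin θ) = (12.312725, -33.828934)
h = r sin θ − e = -33.828934 − 16 = -49.828934
x = r cos θ + √(L² − h²) = 12.312725 + 209.146067 = 221.458792
dx/dθ = −r sin θ − h·r cos θ/√(L² − h²) (θ in radians; h = -49.828934) = 36.762434

x = 221.4588, dx/dθ = 36.7624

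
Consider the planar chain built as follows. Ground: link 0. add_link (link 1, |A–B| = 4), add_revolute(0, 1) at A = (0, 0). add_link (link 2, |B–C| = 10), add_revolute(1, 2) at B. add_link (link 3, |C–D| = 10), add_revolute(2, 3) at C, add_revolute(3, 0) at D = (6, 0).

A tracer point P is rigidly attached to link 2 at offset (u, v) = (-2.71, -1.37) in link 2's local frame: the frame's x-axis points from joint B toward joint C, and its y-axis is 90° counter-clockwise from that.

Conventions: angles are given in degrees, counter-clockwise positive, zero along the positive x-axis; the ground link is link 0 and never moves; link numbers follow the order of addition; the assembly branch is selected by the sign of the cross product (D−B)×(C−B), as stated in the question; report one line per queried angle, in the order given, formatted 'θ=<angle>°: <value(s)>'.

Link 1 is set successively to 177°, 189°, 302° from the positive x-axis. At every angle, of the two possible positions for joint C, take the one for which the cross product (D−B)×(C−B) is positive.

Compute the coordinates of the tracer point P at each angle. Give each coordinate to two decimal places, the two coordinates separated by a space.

A=(0,0), D=(6.00,0)
θ=177°: B = A + 4.00·(cos177°, sin177°) = (-3.9945, 0.2093)
θ=177°: |BD| = 9.9967
θ=177°: circle(B,10.00) ∩ circle(D,10.00): a=4.9984, h=8.6612
θ=177°:   candidates: C₊=(1.1841,8.7640) cross=86.584; C₋=(0.8214,-8.5546) cross=-86.584
θ=177°:   branch + wants cross > 0 → take C=(1.1841,8.7640) (cross=86.584)
θ=177°: ex = (C−B)/|BC| = (0.5179,0.8555); ey = (-0.8555,0.5179)
θ=177°: P = B + -2.71·ex + -1.37·ey = (-4.2259,-2.8184)
θ=189°: B = A + 4.00·(cos189°, sin189°) = (-3.9508, -0.6257)
θ=189°: |BD| = 9.9704
θ=189°: circle(B,10.00) ∩ circle(D,10.00): a=4.9852, h=8.6688
θ=189°:   candidates: C₊=(0.4806,8.3388) cross=86.431; C₋=(1.5687,-8.9646) cross=-86.431
θ=189°:   branch + wants cross > 0 → take C=(0.4806,8.3388) (cross=86.431)
θ=189°: ex = (C−B)/|BC| = (0.4431,0.8965); ey = (-0.8965,0.4431)
θ=189°: P = B + -2.71·ex + -1.37·ey = (-3.9235,-3.6622)
θ=302°: B = A + 4.00·(cos302°, sin302°) = (2.1197, -3.3922)
θ=302°: |BD| = 5.1540
θ=302°: circle(B,10.00) ∩ circle(D,10.00): a=2.5770, h=9.6622
θ=302°:   candidates: C₊=(-2.2995,5.5784) cross=49.799; C₋=(10.4192,-8.9705) cross=-49.799
θ=302°:   branch + wants cross > 0 → take C=(-2.2995,5.5784) (cross=49.799)
θ=302°: ex = (C−B)/|BC| = (-0.4419,0.8971); ey = (-0.8971,-0.4419)
θ=302°: P = B + -2.71·ex + -1.37·ey = (4.5462,-5.2178)

θ=177°: -4.23 -2.82
θ=189°: -3.92 -3.66
θ=302°: 4.55 -5.22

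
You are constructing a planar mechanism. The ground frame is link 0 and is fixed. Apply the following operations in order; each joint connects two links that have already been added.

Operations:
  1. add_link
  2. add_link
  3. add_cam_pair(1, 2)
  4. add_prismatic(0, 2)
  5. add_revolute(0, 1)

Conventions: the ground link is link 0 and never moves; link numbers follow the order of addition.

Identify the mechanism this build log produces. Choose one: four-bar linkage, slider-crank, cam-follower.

links: 3 (incl. ground); joints: 1 revolute, 1 prismatic, 1 higher (cam) pair, forming one closed loop
3 links, revolute + prismatic + higher pair in one loop → cam-follower

cam-follower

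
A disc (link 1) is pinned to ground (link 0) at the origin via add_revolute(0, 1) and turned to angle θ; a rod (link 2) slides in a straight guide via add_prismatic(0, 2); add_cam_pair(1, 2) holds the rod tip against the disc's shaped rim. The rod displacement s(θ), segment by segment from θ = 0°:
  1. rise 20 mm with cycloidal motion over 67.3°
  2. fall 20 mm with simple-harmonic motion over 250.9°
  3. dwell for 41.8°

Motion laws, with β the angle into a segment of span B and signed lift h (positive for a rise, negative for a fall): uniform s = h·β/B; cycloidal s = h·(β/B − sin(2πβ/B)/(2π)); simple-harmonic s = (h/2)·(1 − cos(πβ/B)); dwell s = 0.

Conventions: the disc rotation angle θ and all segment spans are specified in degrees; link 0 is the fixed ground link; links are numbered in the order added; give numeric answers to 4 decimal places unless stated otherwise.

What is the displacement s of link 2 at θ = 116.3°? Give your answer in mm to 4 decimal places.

segment 1 (0° to 67.3°, cycloidal, h = 20) is passed completely: s = 0.0000 + (20) = 20.0000
θ = 116.3° falls in segment 2 (67.3° to 318.2°, simple-harmonic, h = -20): β = 116.3 − 67.3 = 49°, B = 250.9°; Δs = -20/2·(1 − cos(π·0.1953)) = -1.8239; s = 20.0000 − 1.8239 = 18.1761

18.1761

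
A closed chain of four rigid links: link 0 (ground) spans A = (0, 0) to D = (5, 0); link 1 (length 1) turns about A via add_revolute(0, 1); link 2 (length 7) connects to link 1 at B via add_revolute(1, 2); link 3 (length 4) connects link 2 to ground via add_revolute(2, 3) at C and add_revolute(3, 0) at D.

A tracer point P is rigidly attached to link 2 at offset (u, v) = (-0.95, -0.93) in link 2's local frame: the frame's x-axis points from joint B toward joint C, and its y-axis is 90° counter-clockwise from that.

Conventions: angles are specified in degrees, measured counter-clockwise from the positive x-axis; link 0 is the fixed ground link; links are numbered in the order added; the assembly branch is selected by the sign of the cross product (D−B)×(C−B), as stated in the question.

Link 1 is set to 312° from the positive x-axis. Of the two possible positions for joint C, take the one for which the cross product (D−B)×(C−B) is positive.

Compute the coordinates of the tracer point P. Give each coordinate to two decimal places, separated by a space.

A=(0,0), D=(5.00,0)
B = A + 1.00·(cos312°, sin312°) = (0.6691, -0.7431)
|BD| = 4.3942
circle(B,7.00) ∩ circle(D,4.00): a=5.9521, h=3.6841
  candidates: C₊=(5.9124,3.8946) cross=16.189; C₋=(7.1585,-3.3676) cross=-16.189
  branch + wants cross > 0 → take C=(5.9124,3.8946) (cross=16.189)
ex = (C−B)/|BC| = (0.7490,0.6625); ey = (-0.6625,0.7490)
P = B + -0.95·ex + -0.93·ey = (0.5737,-2.0692)

0.57 -2.07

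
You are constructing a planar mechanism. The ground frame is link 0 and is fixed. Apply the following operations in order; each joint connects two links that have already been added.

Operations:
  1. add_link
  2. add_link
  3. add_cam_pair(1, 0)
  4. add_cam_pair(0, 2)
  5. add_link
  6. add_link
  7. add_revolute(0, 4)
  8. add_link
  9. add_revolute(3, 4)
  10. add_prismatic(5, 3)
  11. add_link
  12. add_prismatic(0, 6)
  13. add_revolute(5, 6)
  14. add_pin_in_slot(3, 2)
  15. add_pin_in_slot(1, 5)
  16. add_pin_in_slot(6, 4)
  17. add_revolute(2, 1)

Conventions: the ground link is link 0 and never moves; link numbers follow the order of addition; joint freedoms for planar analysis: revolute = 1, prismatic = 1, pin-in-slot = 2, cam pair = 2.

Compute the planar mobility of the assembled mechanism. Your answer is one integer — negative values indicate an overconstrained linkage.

(L,J1,J2)=(1,0,0); link0 fixed
link1: (2,0,0)
link2: (3,0,0)
C 1-0 [J2]: (3,0,1)
C 0-2 [J2]: (3,0,2)
link3: (4,0,2)
link4: (5,0,2)
R 0-4 [J1]: (5,1,2)
link5: (6,1,2)
R 3-4 [J1]: (6,2,2)
P 5-3 [J1]: (6,3,2)
link6: (7,3,2)
P 0-6 [J1]: (7,4,2)
R 5-6 [J1]: (7,5,2)
PS 3-2 [J2]: (7,5,3)
PS 1-5 [J2]: (7,5,4)
PS 6-4 [J2]: (7,5,5)
R 2-1 [J1]: (7,6,5)
Grübler: 3·6 − 2·6 − 5 = 1

M = 1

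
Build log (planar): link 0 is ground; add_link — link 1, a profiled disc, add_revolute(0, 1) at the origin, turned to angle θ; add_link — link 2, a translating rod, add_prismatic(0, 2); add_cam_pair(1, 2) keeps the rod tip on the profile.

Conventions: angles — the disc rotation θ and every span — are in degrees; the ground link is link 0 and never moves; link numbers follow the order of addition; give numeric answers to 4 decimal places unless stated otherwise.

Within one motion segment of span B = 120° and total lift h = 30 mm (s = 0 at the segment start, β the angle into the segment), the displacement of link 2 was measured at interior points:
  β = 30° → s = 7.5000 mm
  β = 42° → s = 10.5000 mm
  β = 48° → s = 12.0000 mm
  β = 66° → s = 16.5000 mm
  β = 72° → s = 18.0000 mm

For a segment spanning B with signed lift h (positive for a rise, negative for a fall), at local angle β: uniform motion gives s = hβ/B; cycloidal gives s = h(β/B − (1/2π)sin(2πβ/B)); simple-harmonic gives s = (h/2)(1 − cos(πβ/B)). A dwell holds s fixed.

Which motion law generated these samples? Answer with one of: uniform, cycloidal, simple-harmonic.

candidates at β/B = r: uniform s = h·r (linear in β); cycloidal s = h·(r − sin(2πr)/(2π)); simple-harmonic s = (h/2)(1 − cos(πr))
β=30°: printed 7.5000 | uniform 7.5000, cycloidal 2.7254, simple-harmonic 4.3934
β=42°: printed 10.5000 | uniform 10.5000, cycloidal 6.6372, simple-harmonic 8.1901
β=48°: printed 12.0000 | uniform 12.0000, cycloidal 9.1935, simple-harmonic 10.3647
β=66°: printed 16.5000 | uniform 16.5000, cycloidal 17.9754, simple-harmonic 17.3465
β=72°: printed 18.0000 | uniform 18.0000, cycloidal 20.8065, simple-harmonic 19.6353
only one law matches every sample → uniform

uniform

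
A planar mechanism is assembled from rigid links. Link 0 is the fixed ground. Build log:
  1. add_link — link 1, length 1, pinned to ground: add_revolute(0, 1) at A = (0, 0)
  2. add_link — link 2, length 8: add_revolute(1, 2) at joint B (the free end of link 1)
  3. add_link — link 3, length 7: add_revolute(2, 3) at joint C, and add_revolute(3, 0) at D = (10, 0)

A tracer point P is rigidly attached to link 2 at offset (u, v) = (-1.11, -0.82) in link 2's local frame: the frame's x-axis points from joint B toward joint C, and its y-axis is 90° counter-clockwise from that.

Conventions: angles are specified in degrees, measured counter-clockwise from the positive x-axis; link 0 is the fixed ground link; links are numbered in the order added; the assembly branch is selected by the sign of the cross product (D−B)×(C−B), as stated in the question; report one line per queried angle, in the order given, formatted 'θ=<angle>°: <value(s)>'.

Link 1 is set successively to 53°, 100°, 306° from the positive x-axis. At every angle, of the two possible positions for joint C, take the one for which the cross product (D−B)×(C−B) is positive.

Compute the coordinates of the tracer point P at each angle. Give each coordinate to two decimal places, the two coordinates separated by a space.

A=(0,0), D=(10.00,0)
θ=53°: B = A + 1.00·(cos53°, sin53°) = (0.6018, 0.7986)
θ=53°: |BD| = 9.4321
θ=53°: circle(B,8.00) ∩ circle(D,7.00): a=5.5112, h=5.7989
θ=53°:   candidates: C₊=(6.5842,6.1100) cross=54.695; C₋=(5.6022,-5.4460) cross=-54.695
θ=53°:   branch + wants cross > 0 → take C=(6.5842,6.1100) (cross=54.695)
θ=53°: ex = (C−B)/|BC| = (0.7478,0.6639); ey = (-0.6639,0.7478)
θ=53°: P = B + -1.11·ex + -0.82·ey = (0.3162,-0.5515)
θ=100°: B = A + 1.00·(cos100°, sin100°) = (-0.1736, 0.9848)
θ=100°: |BD| = 10.2212
θ=100°: circle(B,8.00) ∩ circle(D,7.00): a=5.8444, h=5.4629
θ=100°:   candidates: C₊=(6.1699,5.8592) cross=55.837; C₋=(5.1172,-5.0158) cross=-55.837
θ=100°:   branch + wants cross > 0 → take C=(6.1699,5.8592) (cross=55.837)
θ=100°: ex = (C−B)/|BC| = (0.7929,0.6093); ey = (-0.6093,0.7929)
θ=100°: P = B + -1.11·ex + -0.82·ey = (-0.5542,-0.3417)
θ=306°: B = A + 1.00·(cos306°, sin306°) = (0.5878, -0.8090)
θ=306°: |BD| = 9.4469
θ=306°: circle(B,8.00) ∩ circle(D,7.00): a=5.5174, h=5.7930
θ=306°:   candidates: C₊=(5.5888,5.4352) cross=54.726; C₋=(6.5810,-6.1082) cross=-54.726
θ=306°:   branch + wants cross > 0 → take C=(5.5888,5.4352) (cross=54.726)
θ=306°: ex = (C−B)/|BC| = (0.6251,0.7805); ey = (-0.7805,0.6251)
θ=306°: P = B + -1.11·ex + -0.82·ey = (0.5339,-2.1880)

θ=53°: 0.32 -0.55
θ=100°: -0.55 -0.34
θ=306°: 0.53 -2.19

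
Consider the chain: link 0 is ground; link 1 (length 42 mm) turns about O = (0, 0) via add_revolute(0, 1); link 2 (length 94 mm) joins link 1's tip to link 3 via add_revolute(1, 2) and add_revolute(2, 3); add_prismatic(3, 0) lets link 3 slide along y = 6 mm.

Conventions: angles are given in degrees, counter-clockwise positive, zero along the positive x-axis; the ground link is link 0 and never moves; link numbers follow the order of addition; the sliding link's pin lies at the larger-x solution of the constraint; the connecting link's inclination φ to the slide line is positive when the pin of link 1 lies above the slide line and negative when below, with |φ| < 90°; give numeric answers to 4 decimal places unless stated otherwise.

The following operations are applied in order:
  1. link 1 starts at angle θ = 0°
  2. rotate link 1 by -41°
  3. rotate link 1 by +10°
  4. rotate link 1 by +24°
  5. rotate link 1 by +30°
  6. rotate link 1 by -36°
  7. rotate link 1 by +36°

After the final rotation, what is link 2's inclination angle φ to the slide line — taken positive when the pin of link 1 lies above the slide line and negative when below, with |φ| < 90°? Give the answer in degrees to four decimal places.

geometry: r = 42 mm, L = 94 mm, e = 6 mm; θ starts at 0°
rotate link 1 by -41°: θ ← 0° -41° = -41°
rotate link 1 by +10°: θ ← -41° +10° = -31°
rotate link 1 by +24°: θ ← -31° +24° = -7°
rotate link 1 by +30°: θ ← -7° +30° = 23°
rotate link 1 by -36°: θ ← 23° -36° = -13°
rotate link 1 by +36°: θ ← -13° +36° = 23°
h = r sin θ − e = 16.410707 − 6 = 10.410707
sin φ = h / L = 10.410707 / 94 = 0.11075221
φ = arcsin(0.11075221) = 6.358679°

6.3587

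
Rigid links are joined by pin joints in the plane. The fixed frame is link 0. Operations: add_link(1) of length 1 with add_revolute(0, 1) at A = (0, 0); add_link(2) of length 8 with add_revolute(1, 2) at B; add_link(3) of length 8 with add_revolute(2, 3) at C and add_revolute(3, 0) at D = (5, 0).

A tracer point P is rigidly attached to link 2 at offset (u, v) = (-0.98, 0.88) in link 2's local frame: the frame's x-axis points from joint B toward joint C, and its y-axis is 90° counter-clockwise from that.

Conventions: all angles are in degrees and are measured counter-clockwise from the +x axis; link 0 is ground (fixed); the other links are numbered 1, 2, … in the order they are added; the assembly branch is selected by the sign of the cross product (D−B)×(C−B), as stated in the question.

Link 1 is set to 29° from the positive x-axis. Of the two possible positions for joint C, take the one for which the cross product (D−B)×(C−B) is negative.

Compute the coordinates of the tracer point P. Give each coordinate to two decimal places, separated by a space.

A=(0,0), D=(5.00,0)
B = A + 1.00·(cos29°, sin29°) = (0.8746, 0.4848)
|BD| = 4.1538
circle(B,8.00) ∩ circle(D,8.00): a=2.0769, h=7.7257
  candidates: C₊=(3.8390,7.9153) cross=32.091; C₋=(2.0356,-7.4305) cross=-32.091
  branch - wants cross < 0 → take C=(2.0356,-7.4305) (cross=-32.091)
ex = (C−B)/|BC| = (0.1451,-0.9894); ey = (0.9894,0.1451)
P = B + -0.98·ex + 0.88·ey = (1.6031,1.5821)

1.60 1.58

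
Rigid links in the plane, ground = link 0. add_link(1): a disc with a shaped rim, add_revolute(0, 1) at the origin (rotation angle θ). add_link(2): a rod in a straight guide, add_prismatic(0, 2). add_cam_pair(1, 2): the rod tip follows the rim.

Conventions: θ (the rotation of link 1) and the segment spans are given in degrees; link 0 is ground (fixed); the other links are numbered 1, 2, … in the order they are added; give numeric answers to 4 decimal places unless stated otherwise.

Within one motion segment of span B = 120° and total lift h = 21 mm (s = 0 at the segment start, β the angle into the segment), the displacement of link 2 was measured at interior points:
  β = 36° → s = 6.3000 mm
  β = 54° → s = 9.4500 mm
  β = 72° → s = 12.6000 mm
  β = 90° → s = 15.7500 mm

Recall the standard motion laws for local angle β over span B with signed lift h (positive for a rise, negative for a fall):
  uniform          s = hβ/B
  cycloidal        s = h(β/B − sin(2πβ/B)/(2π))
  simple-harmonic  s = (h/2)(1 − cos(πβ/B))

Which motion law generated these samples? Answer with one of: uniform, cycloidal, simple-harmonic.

candidates at β/B = r: uniform s = h·r (linear in β); cycloidal s = h·(r − sin(2πr)/(2π)); simple-harmonic s = (h/2)(1 − cos(πr))
β=36°: printed 6.3000 | uniform 6.3000, cycloidal 3.1213, simple-harmonic 4.3283
β=54°: printed 9.4500 | uniform 9.4500, cycloidal 8.4172, simple-harmonic 8.8574
β=72°: printed 12.6000 | uniform 12.6000, cycloidal 14.5645, simple-harmonic 13.7447
β=90°: printed 15.7500 | uniform 15.7500, cycloidal 19.0923, simple-harmonic 17.9246
only one law matches every sample → uniform

uniform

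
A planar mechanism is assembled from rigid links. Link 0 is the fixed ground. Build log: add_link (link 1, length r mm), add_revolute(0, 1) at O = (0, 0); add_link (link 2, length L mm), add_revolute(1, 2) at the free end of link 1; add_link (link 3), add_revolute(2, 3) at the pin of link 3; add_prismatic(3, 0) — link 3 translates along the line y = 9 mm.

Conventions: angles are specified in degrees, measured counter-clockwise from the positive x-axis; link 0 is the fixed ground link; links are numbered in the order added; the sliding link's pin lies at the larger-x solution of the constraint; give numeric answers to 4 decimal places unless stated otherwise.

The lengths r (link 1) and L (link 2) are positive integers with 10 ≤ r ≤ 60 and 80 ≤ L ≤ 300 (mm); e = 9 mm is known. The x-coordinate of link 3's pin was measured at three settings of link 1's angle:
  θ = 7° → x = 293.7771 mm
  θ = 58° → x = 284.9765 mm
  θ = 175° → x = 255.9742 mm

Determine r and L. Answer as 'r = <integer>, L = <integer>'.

constraint per measurement: (x − r cos θ)² + (r sin θ − e)² = L²
subtracting the θ₁ and θ₂ equations cancels the r² and L² terms:
r = (x₁² − x₂²) / (2[(x₁cos θ₁ + e sin θ₁) − (x₂cos θ₂ + e sin θ₂)]) = 18.9999 → r = 19
L² = (x₁ − r cos θ₁)² + (r sin θ₁ − e)² = 75624.9866 → L = 275.0000 → L = 275
check at θ₃=175°: x = 255.9742 (printed 255.9742) ✓

r = 19, L = 275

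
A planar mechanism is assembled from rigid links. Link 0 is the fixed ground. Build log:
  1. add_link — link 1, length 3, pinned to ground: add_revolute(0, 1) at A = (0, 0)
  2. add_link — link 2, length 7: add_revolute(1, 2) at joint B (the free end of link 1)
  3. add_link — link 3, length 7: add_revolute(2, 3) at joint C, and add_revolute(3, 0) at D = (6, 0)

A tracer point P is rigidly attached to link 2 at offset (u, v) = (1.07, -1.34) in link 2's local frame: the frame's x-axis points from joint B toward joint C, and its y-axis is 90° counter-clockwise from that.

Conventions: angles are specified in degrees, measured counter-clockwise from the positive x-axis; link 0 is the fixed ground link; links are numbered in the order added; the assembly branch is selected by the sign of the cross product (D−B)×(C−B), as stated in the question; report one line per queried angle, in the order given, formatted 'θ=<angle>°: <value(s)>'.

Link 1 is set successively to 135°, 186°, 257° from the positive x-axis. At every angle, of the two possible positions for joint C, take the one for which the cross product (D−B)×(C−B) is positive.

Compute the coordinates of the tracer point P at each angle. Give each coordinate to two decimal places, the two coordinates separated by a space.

A=(0,0), D=(6.00,0)
θ=135°: B = A + 3.00·(cos135°, sin135°) = (-2.1213, 2.1213)
θ=135°: |BD| = 8.3938
θ=135°: circle(B,7.00) ∩ circle(D,7.00): a=4.1969, h=5.6023
θ=135°:   candidates: C₊=(3.3552,6.4811) cross=47.025; C₋=(0.5235,-4.3598) cross=-47.025
θ=135°:   branch + wants cross > 0 → take C=(3.3552,6.4811) (cross=47.025)
θ=135°: ex = (C−B)/|BC| = (0.7824,0.6228); ey = (-0.6228,0.7824)
θ=135°: P = B + 1.07·ex + -1.34·ey = (-0.4496,1.7394)
θ=186°: B = A + 3.00·(cos186°, sin186°) = (-2.9836, -0.3136)
θ=186°: |BD| = 8.9890
θ=186°: circle(B,7.00) ∩ circle(D,7.00): a=4.4945, h=5.3665
θ=186°:   candidates: C₊=(1.3210,5.2064) cross=48.240; C₋=(1.6954,-5.5200) cross=-48.240
θ=186°:   branch + wants cross > 0 → take C=(1.3210,5.2064) (cross=48.240)
θ=186°: ex = (C−B)/|BC| = (0.6149,0.7886); ey = (-0.7886,0.6149)
θ=186°: P = B + 1.07·ex + -1.34·ey = (-1.2689,-0.2938)
θ=257°: B = A + 3.00·(cos257°, sin257°) = (-0.6749, -2.9231)
θ=257°: |BD| = 7.2869
θ=257°: circle(B,7.00) ∩ circle(D,7.00): a=3.6434, h=5.9771
θ=257°:   candidates: C₊=(0.2649,4.0135) cross=43.554; C₋=(5.0603,-6.9366) cross=-43.554
θ=257°:   branch + wants cross > 0 → take C=(0.2649,4.0135) (cross=43.554)
θ=257°: ex = (C−B)/|BC| = (0.1342,0.9909); ey = (-0.9909,0.1342)
θ=257°: P = B + 1.07·ex + -1.34·ey = (0.7967,-2.0427)

θ=135°: -0.45 1.74
θ=186°: -1.27 -0.29
θ=257°: 0.80 -2.04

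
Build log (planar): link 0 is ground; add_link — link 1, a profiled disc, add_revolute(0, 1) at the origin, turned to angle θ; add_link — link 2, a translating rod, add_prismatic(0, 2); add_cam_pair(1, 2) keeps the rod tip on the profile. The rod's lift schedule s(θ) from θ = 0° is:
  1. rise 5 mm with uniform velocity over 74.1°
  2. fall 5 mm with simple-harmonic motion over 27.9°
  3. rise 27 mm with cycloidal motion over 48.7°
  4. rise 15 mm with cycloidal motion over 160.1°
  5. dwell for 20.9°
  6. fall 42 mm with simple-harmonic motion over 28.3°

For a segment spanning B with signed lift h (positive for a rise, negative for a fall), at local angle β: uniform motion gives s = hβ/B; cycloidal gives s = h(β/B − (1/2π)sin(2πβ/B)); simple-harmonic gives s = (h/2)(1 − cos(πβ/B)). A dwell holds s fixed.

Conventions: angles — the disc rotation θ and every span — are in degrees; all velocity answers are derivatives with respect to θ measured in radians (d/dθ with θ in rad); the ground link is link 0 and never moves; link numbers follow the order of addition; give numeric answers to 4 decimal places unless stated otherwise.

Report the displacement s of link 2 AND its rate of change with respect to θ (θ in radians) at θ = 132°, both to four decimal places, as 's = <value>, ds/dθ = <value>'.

seg 1 [0°–74.1°] uniform, h=5: full span → s += 5 → s = 5.0000
seg 2 [74.1°–102°] simple-harmonic, h=-5: full span → s += -5 → s = 0.0000
seg 3 [102°–150.7°] cycloidal, h=27: θ=132° here. β=30, B=48.7. 27·(0.6160 − sin(2π·0.6160)/(2π)) = 19.4947 → s = 19.4947
velocity in seg [102°–150.7°] (cycloidal), θ in radians: β = 30° = 0.5236 rad, B = 48.7° = 0.8500 rad; ds/dθ = (h/B)(1 − cos(2πβ/B)) = (27/0.8500)(1 − cos(2π·0.6160)) = 55.458732 mm/rad

s = 19.4947, ds/dθ = 55.4587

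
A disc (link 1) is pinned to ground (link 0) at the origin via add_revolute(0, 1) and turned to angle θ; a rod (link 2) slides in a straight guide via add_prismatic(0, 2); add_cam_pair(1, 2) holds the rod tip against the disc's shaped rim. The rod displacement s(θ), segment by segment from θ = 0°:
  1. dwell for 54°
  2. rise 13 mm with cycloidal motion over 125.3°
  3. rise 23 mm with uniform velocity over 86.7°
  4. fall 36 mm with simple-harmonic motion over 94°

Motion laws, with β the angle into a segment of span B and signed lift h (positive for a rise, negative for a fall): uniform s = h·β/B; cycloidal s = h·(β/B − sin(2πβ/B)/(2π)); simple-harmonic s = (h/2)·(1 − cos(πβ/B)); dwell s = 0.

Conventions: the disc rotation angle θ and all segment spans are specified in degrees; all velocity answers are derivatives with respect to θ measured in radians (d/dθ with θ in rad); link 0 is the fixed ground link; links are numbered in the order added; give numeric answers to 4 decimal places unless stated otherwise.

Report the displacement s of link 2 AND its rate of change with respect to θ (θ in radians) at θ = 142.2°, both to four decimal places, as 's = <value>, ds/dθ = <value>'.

segment 1 (0° to 54°, dwell): s unchanged at 0.0000
θ = 142.2° falls in segment 2 (54° to 179.3°, cycloidal, h = 13): β = 142.2 − 54 = 88.2°, B = 125.3°; Δs = 13·(0.7039 − sin(2π·0.7039)/(2π)) = 11.1337; s = 0.0000 + 11.1337 = 11.1337
velocity in seg [54°–179.3°] (cycloidal), θ in radians: β = 88.2° = 1.5394 rad, B = 125.3° = 2.1869 rad; ds/dθ = (h/B)(1 − cos(2πβ/B)) = (13/2.1869)(1 − cos(2π·0.7039)) = 7.641989 mm/rad

s = 11.1337, ds/dθ = 7.6420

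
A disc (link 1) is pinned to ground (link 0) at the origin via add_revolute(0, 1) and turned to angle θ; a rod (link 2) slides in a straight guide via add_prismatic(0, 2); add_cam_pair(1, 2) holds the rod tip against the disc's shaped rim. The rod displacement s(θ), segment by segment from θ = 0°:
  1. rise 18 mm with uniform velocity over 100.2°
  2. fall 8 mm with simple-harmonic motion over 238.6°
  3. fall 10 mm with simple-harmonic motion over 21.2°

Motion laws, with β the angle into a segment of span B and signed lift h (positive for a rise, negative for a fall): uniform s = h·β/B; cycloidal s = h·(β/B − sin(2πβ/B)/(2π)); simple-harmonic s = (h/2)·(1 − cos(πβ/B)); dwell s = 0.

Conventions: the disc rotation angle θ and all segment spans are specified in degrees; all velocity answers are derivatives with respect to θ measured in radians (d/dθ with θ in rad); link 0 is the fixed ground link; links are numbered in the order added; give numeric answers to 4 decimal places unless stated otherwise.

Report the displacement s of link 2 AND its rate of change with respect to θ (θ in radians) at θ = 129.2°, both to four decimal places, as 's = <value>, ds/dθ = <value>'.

segment 1 (0° to 100.2°, uniform, h = 18) is passed completely: s = 0.0000 + (18) = 18.0000
θ = 129.2° falls in segment 2 (100.2° to 338.8°, simple-harmonic, h = -8): β = 129.2 − 100.2 = 29°, B = 238.6°; Δs = -8/2·(1 − cos(π·0.1215)) = -0.2881; s = 18.0000 − 0.2881 = 17.7119
velocity in seg [100.2°–338.8°] (simple-harmonic), θ in radians: β = 29° = 0.5061 rad, B = 238.6° = 4.1644 rad; ds/dθ = (πh/(2B)) sin(πβ/B) = (π·(-8)/(2·4.1644)) sin(π·0.1215) = -1.124435 mm/rad

s = 17.7119, ds/dθ = -1.1244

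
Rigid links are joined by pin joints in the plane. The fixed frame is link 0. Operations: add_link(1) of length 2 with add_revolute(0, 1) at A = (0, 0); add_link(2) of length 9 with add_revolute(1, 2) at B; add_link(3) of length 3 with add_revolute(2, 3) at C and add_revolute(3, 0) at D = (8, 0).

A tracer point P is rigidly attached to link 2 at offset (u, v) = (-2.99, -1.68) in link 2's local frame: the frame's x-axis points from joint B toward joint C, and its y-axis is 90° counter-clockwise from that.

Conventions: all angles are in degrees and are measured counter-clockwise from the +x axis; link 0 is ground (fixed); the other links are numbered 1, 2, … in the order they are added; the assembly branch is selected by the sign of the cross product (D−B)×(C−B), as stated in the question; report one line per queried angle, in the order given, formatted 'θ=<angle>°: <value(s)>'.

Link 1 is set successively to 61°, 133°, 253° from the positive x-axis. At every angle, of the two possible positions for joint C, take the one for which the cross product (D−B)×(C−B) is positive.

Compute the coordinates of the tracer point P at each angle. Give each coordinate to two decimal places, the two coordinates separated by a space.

A=(0,0), D=(8.00,0)
θ=61°: B = A + 2.00·(cos61°, sin61°) = (0.9696, 1.7492)
θ=61°: |BD| = 7.2447
θ=61°: circle(B,9.00) ∩ circle(D,3.00): a=8.5915, h=2.6807
θ=61°:   candidates: C₊=(9.9542,2.2762) cross=19.421; C₋=(8.6597,-2.9266) cross=-19.421
θ=61°:   branch + wants cross > 0 → take C=(9.9542,2.2762) (cross=19.421)
θ=61°: ex = (C−B)/|BC| = (0.9983,0.0586); ey = (-0.0586,0.9983)
θ=61°: P = B + -2.99·ex + -1.68·ey = (-1.9169,-0.1030)
θ=133°: B = A + 2.00·(cos133°, sin133°) = (-1.3640, 1.4627)
θ=133°: |BD| = 9.4775
θ=133°: circle(B,9.00) ∩ circle(D,3.00): a=8.5372, h=2.8488
θ=133°:   candidates: C₊=(7.5106,2.9598) cross=27.000; C₋=(6.6313,-2.6696) cross=-27.000
θ=133°:   branch + wants cross > 0 → take C=(7.5106,2.9598) (cross=27.000)
θ=133°: ex = (C−B)/|BC| = (0.9861,0.1663); ey = (-0.1663,0.9861)
θ=133°: P = B + -2.99·ex + -1.68·ey = (-4.0329,-0.6913)
θ=253°: B = A + 2.00·(cos253°, sin253°) = (-0.5847, -1.9126)
θ=253°: |BD| = 8.7952
θ=253°: circle(B,9.00) ∩ circle(D,3.00): a=8.4907, h=2.9845
θ=253°:   candidates: C₊=(7.0538,2.8469) cross=26.249; C₋=(8.3518,-2.9793) cross=-26.249
θ=253°:   branch + wants cross > 0 → take C=(7.0538,2.8469) (cross=26.249)
θ=253°: ex = (C−B)/|BC| = (0.8487,0.5288); ey = (-0.5288,0.8487)
θ=253°: P = B + -2.99·ex + -1.68·ey = (-2.2340,-4.9197)

θ=61°: -1.92 -0.10
θ=133°: -4.03 -0.69
θ=253°: -2.23 -4.92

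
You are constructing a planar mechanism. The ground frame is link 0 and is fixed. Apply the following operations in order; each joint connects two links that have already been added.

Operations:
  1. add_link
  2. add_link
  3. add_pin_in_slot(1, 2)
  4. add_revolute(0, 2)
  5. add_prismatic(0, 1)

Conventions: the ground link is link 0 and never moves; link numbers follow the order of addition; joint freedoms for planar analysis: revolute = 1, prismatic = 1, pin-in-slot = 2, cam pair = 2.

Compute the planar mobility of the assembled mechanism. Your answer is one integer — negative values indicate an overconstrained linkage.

L=1 J1=0 J2=0
add link → L=2 J1=0 J2=0
add link → L=3 J1=0 J2=0
PS@1,2 dof=2 J2 → L=3 J1=0 J2=1
R@0,2 dof=1 J1 → L=3 J1=1 J2=1
P@0,1 dof=1 J1 → L=3 J1=2 J2=1
M=3(L−1)−2J1−J2=3·2−2·2−1=1

M = 1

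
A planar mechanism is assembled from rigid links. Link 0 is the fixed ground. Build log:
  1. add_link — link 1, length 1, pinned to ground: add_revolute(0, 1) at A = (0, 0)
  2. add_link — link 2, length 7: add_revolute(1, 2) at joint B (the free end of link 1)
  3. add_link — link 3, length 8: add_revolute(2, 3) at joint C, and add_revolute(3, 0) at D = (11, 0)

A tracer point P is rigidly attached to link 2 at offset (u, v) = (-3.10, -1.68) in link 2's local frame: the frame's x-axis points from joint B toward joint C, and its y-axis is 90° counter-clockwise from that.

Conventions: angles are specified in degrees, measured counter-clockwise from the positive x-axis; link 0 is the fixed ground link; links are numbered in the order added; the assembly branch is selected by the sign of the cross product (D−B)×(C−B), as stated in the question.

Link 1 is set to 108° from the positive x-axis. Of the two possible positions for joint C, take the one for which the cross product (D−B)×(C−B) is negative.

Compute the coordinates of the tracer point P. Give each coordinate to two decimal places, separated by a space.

A=(0,0), D=(11.00,0)
B = A + 1.00·(cos108°, sin108°) = (-0.3090, 0.9511)
|BD| = 11.3489
circle(B,7.00) ∩ circle(D,8.00): a=5.0136, h=4.8850
  candidates: C₊=(5.0963,5.3988) cross=55.440; C₋=(4.2776,-4.3370) cross=-55.440
  branch - wants cross < 0 → take C=(4.2776,-4.3370) (cross=-55.440)
ex = (C−B)/|BC| = (0.6552,-0.7554); ey = (0.7554,0.6552)
P = B + -3.10·ex + -1.68·ey = (-3.6094,2.1921)

-3.61 2.19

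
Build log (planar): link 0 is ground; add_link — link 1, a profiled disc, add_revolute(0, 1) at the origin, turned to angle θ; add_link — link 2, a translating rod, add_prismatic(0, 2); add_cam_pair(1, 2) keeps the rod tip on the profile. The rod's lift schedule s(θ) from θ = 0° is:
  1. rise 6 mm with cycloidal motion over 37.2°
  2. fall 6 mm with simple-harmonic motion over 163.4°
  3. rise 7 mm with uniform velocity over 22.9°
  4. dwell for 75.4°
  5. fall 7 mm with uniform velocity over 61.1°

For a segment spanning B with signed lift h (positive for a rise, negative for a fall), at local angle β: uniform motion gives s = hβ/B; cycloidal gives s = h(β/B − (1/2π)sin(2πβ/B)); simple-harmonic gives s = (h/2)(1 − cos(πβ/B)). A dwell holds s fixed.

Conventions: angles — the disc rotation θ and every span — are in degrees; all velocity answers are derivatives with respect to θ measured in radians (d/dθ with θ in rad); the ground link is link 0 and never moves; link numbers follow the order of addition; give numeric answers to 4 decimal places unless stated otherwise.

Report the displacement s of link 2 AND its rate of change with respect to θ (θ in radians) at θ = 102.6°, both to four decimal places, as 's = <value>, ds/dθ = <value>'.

seg 1 [0°–37.2°] cycloidal, h=6: full span → s += 6 → s = 6.0000
seg 2 [37.2°–200.6°] simple-harmonic, h=-6: θ=102.6° here. β=65.4, B=163.4. -6/2·(1 − cos(π·0.4002)) = -2.0751 → s = 3.9249
velocity in seg [37.2°–200.6°] (simple-harmonic), θ in radians: β = 65.4° = 1.1414 rad, B = 163.4° = 2.8519 rad; ds/dθ = (πh/(2B)) sin(πβ/B) = (π·(-6)/(2·2.8519)) sin(π·0.4002) = -3.143811 mm/rad

s = 3.9249, ds/dθ = -3.1438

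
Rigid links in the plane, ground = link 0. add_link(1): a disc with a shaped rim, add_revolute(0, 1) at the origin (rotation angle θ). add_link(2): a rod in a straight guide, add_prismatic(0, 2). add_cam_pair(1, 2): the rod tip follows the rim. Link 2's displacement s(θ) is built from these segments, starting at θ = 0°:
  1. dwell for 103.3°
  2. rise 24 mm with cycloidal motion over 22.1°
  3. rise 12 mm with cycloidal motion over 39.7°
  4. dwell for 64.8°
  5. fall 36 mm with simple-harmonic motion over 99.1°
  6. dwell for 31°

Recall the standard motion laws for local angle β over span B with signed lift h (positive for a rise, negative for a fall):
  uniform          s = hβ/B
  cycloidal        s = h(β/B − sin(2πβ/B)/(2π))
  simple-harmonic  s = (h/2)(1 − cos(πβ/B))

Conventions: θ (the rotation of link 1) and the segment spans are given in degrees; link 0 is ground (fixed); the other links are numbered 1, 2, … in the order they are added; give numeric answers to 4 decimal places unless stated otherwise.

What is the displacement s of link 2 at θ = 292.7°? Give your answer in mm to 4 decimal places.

segment 1 (0° to 103.3°, dwell): s unchanged at 0.0000
segment 2 (103.3° to 125.4°, cycloidal, h = 24) is passed completely: s = 0.0000 + (24) = 24.0000
segment 3 (125.4° to 165.1°, cycloidal, h = 12) is passed completely: s = 24.0000 + (12) = 36.0000
segment 4 (165.1° to 229.9°, dwell): s unchanged at 36.0000
θ = 292.7° falls in segment 5 (229.9° to 329°, simple-harmonic, h = -36): β = 292.7 − 229.9 = 62.8°, B = 99.1°; Δs = -36/2·(1 − cos(π·0.6337)) = -25.3404; s = 36.0000 − 25.3404 = 10.6596

10.6596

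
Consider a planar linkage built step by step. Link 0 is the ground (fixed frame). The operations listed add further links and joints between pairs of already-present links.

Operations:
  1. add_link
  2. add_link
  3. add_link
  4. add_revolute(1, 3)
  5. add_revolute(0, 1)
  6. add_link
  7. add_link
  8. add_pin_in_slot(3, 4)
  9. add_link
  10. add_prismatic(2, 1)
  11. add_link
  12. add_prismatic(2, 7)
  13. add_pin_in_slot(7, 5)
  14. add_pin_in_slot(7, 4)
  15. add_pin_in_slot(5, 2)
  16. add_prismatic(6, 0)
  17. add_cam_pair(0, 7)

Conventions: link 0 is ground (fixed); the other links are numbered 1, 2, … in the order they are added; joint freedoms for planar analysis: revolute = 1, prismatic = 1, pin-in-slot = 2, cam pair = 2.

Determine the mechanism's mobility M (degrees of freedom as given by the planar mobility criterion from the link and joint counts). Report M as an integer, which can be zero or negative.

(L,J1,J2)=(1,0,0); link0 fixed
link1: (2,0,0)
link2: (3,0,0)
link3: (4,0,0)
R 1-3 [J1]: (4,1,0)
R 0-1 [J1]: (4,2,0)
link4: (5,2,0)
link5: (6,2,0)
PS 3-4 [J2]: (6,2,1)
link6: (7,2,1)
P 2-1 [J1]: (7,3,1)
link7: (8,3,1)
P 2-7 [J1]: (8,4,1)
PS 7-5 [J2]: (8,4,2)
PS 7-4 [J2]: (8,4,3)
PS 5-2 [J2]: (8,4,4)
P 6-0 [J1]: (8,5,4)
C 0-7 [J2]: (8,5,5)
Grübler: 3·7 − 2·5 − 5 = 6

M = 6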